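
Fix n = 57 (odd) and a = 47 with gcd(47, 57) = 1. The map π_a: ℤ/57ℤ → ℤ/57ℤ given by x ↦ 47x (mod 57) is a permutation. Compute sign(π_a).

-1

Trace 11: π^k(11) = [11, 4, 17, 1, 47, 43, 26] for k=0..6.
The orbit structure of x ↦ 47x mod 57: 6 orbits of sizes [18, 18, 9, 9, 2, 1].
n − c = 57 − 6 = 51; sign = (−1)^51 = -1.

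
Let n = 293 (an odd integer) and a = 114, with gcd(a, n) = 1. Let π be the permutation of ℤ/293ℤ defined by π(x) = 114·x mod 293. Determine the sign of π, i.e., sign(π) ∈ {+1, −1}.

-1

Trace 63: π^k(63) = [63, 150, 106, 71, 183, 59, 280] for k=0..6.
Cycle lengths of π_114 on ℤ/293ℤ: [292, 1]; 2 cycles in total.
sign(π) = (−1)^{n − #cycles} = (−1)^{293−2} = (−1)^291 = -1.
Check: (114/293) = -1 by Zolotarev.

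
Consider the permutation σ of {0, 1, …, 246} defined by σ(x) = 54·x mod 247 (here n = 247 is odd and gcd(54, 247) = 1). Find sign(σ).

-1

Orbit of 125 under x↦54x: [125, 81, 175, 64, 245, 139, 96]… (length divides ord_247(54)).
Cycle lengths of π_54 on ℤ/247ℤ: [36, 36, 36, 36, 36, 36, 12, 9, 9, 1]; 10 cycles in total.
n − c = 247 − 10 = 237; sign = (−1)^237 = -1.
(54|247)_J = -1 (Zolotarev's lemma cross-check).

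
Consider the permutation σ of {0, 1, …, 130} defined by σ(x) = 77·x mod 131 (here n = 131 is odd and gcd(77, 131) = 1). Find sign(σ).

Start at x=15: 15 → 107 → 117 → 101 → 48 → 28 → 60 → … (one orbit).
Cycle lengths of π_77 on ℤ/131ℤ: [65, 65, 1]; 3 cycles in total.
Σ(ℓ_i−1) = 131−3 = 128; sign = (−1)^128 = +1.
Zolotarev: (77|131) = +1, matching the cycle-count sign.

+1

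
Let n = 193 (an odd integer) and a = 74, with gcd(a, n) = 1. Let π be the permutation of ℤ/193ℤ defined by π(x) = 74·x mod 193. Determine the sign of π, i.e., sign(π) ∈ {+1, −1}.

-1

Trace 27: π^k(27) = [27, 68, 14, 71, 43, 94, 8] for k=0..6.
The orbit structure of x ↦ 74x mod 193: 4 orbits of sizes [64, 64, 64, 1].
sign(π) = (−1)^{n − #cycles} = (−1)^{193−4} = (−1)^189 = -1.
The Jacobi symbol (74|193) = -1 (Zolotarev) agrees.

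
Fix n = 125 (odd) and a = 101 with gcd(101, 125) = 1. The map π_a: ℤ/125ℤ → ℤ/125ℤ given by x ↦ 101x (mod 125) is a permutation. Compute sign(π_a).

Trace 51: π^k(51) = [51, 26, 1, 101, 76] for k=0..4.
Cycle lengths of π_101 on ℤ/125ℤ: [5, 5, 5, 5, 5, 5, 5, 5, 5, 5, 5, 5, 5, 5, 5, 5, 5, 5, 5, 5, 1, 1, 1, 1, 1, 1, 1, 1, 1, 1, 1, 1, 1, 1, 1, 1, 1, 1, 1, 1, 1, 1, 1, 1, 1]; 45 cycles in total.
45 cycles on 125: each ℓ→(−1)^(ℓ−1), product (−1)^80 = +1.
Check: (101/125) = +1 by Zolotarev.

+1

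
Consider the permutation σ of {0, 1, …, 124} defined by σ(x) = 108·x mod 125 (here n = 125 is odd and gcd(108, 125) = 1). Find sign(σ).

-1

Orbit of 22 under x↦108x: [22, 1, 108, 39, 87, 21, 18]… (length divides ord_125(108)).
4 cycles of lengths [100, 20, 4, 1].
With 4 cycles on 125 points, sign = (−1)^{125−4} = -1.
Check: (108/125) = -1 by Zolotarev.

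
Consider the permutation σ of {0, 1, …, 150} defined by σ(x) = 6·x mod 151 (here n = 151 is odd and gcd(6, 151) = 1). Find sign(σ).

Start at x=87: 87 → 69 → 112 → 68 → 106 → 32 → 41 → … (one orbit).
The orbit structure of x ↦ 6x mod 151: 2 orbits of sizes [150, 1].
Σ(ℓ_i−1) = 151−2 = 149; sign = (−1)^149 = -1.
Via Zolotarev, sign(π_{6}) = (6|151) = -1.

-1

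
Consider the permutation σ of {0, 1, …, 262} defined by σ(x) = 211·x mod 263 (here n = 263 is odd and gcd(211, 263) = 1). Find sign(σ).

-1

Start at x=84: 84 → 103 → 167 → 258 → 260 → 156 → 41 → … (one orbit).
The orbit structure of x ↦ 211x mod 263: 2 orbits of sizes [262, 1].
n − c = 263 − 2 = 261; sign = (−1)^261 = -1.
Check: (211/263) = -1 by Zolotarev.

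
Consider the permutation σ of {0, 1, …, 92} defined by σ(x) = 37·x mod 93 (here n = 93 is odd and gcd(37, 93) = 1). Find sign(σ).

Orbit of 37 under x↦37x: [37, 67, 61, 25, 88, 1]… (length divides ord_93(37)).
Cycle lengths of π_37 on ℤ/93ℤ: [6, 6, 6, 6, 6, 6, 6, 6, 6, 6, 6, 6, 6, 6, 6, 1, 1, 1]; 18 cycles in total.
Σ(ℓ_i−1) = 93−18 = 75; sign = (−1)^75 = -1.
The Jacobi symbol (37|93) = -1 (Zolotarev) agrees.

-1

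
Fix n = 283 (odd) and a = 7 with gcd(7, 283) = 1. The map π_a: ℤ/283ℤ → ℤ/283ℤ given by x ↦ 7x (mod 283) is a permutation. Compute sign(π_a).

Orbit of 230 under x↦7x: [230, 195, 233, 216, 97, 113, 225]… (length divides ord_283(7)).
The orbit structure of x ↦ 7x mod 283: 3 orbits of sizes [141, 141, 1].
sign(π) = (−1)^{n − #cycles} = (−1)^{283−3} = (−1)^280 = +1.
The Jacobi symbol (7|283) = +1 (Zolotarev) agrees.

+1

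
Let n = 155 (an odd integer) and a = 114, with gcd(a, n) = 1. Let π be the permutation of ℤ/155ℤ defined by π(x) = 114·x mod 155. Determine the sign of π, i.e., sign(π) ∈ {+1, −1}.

Start at x=29: 29 → 51 → 79 → 16 → 119 → 81 → 89 → … (one orbit).
8 cycles of lengths [30, 30, 30, 30, 30, 2, 2, 1].
8 cycles on 155: each ℓ→(−1)^(ℓ−1), product (−1)^147 = -1.
Zolotarev: (114|155) = -1, matching the cycle-count sign.

-1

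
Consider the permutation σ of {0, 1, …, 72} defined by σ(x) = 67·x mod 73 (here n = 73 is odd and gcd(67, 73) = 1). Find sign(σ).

Trace 16: π^k(16) = [16, 50, 65, 48, 4, 49, 71] for k=0..6.
Cycle lengths of π_67 on ℤ/73ℤ: [36, 36, 1]; 3 cycles in total.
With 3 cycles on 73 points, sign = (−1)^{73−3} = +1.

+1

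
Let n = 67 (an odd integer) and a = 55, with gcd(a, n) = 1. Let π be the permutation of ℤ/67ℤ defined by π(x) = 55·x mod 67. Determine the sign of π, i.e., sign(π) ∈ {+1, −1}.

Start at x=36: 36 → 37 → 25 → 35 → 49 → 15 → 21 → … (one orbit).
3 cycles of lengths [33, 33, 1].
With 3 cycles on 67 points, sign = (−1)^{67−3} = +1.
Zolotarev: (55|67) = +1, matching the cycle-count sign.

+1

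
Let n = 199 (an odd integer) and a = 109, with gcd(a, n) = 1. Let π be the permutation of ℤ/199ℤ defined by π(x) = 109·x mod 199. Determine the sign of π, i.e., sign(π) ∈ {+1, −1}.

Orbit of 116 under x↦109x: [116, 107, 121, 55, 25, 138, 117]… (length divides ord_199(109)).
The orbit structure of x ↦ 109x mod 199: 4 orbits of sizes [66, 66, 66, 1].
sign(π) = (−1)^{n − #cycles} = (−1)^{199−4} = (−1)^195 = -1.

-1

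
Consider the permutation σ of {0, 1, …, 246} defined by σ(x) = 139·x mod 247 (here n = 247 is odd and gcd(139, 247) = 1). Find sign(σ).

Orbit of 139 under x↦139x: [139, 55, 235, 61, 81, 144, 9]… (length divides ord_247(139)).
Cycle type of π: 9×26 + 3×4 + 1; total 31 cycles.
With 31 cycles on 247 points, sign = (−1)^{247−31} = +1.
Check: (139/247) = +1 by Zolotarev.

+1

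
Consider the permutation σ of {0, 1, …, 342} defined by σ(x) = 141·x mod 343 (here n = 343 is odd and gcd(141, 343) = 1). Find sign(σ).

Trace 225: π^k(225) = [225, 169, 162, 204, 295, 92, 281] for k=0..6.
Decompose π into cycles: lengths [49, 49, 49, 49, 49, 49, 7, 7, 7, 7, 7, 7, 1, 1, 1, 1, 1, 1, 1] (19 cycles, including the fixed point 0).
19 cycles on 343: each ℓ→(−1)^(ℓ−1), product (−1)^324 = +1.
(141|343)_J = +1 (Zolotarev's lemma cross-check).

+1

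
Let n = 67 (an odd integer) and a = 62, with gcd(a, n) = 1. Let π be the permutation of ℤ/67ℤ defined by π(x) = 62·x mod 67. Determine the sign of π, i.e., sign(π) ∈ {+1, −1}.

+1

Trace 64: π^k(64) = [64, 15, 59, 40, 1, 62, 25] for k=0..6.
Cycle lengths of π_62 on ℤ/67ℤ: [11, 11, 11, 11, 11, 11, 1]; 7 cycles in total.
With 7 cycles on 67 points, sign = (−1)^{67−7} = +1.
Zolotarev: (62|67) = +1, matching the cycle-count sign.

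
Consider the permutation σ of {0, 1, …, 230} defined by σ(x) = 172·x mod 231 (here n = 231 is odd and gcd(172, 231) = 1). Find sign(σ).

-1

Start at x=58: 58 → 43 → 4 → 226 → 64 → 151 → 100 → … (one orbit).
Decompose π into cycles: lengths [30, 30, 30, 30, 30, 30, 10, 10, 10, 3, 3, 3, 3, 3, 3, 1, 1, 1] (18 cycles, including the fixed point 0).
With 18 cycles on 231 points, sign = (−1)^{231−18} = -1.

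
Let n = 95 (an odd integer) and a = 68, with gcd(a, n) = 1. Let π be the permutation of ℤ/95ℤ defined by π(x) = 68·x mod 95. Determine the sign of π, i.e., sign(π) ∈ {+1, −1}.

-1

Orbit of 26 under x↦68x: [26, 58, 49, 7, 1, 68, 64]… (length divides ord_95(68)).
14 cycles of lengths [12, 12, 12, 12, 12, 12, 4, 3, 3, 3, 3, 3, 3, 1].
95 − 14 = 81 transpositions; sign(π) = (−1)^81 = -1.
The Jacobi symbol (68|95) = -1 (Zolotarev) agrees.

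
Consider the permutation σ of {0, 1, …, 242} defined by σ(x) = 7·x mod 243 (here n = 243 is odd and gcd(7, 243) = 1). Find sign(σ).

+1

Orbit of 223 under x↦7x: [223, 103, 235, 187, 94, 172, 232]… (length divides ord_243(7)).
Cycle type of π: 81×2 + 27×2 + 9×2 + 3×2 + 1×3; total 11 cycles.
With 11 cycles on 243 points, sign = (−1)^{243−11} = +1.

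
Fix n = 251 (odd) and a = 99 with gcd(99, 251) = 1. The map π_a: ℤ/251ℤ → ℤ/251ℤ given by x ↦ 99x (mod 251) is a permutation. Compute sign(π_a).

-1

Orbit of 175 under x↦99x: [175, 6, 92, 72, 100, 111, 196]… (length divides ord_251(99)).
The orbit structure of x ↦ 99x mod 251: 2 orbits of sizes [250, 1].
251 − 2 = 249 transpositions; sign(π) = (−1)^249 = -1.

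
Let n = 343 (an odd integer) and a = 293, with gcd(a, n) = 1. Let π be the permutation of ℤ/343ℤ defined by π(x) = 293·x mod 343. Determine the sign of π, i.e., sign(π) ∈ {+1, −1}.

Start at x=146: 146 → 246 → 48 → 1 → 293 → 99 → 195 → … (one orbit).
Cycle type of π: 14×21 + 2×24 + 1; total 46 cycles.
Σ(ℓ_i−1) = 343−46 = 297; sign = (−1)^297 = -1.

-1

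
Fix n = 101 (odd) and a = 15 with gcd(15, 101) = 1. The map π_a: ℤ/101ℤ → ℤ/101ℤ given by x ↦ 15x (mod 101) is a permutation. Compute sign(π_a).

-1

Trace 79: π^k(79) = [79, 74, 100, 86, 78, 59, 77] for k=0..6.
Cycle lengths of π_15 on ℤ/101ℤ: [100, 1]; 2 cycles in total.
101 − 2 = 99 transpositions; sign(π) = (−1)^99 = -1.
(15|101)_J = -1 (Zolotarev's lemma cross-check).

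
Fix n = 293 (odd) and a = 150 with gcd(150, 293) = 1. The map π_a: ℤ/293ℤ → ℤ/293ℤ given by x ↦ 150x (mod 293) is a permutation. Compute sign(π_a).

+1

Start at x=189: 189 → 222 → 191 → 229 → 69 → 95 → 186 → … (one orbit).
The orbit structure of x ↦ 150x mod 293: 5 orbits of sizes [73, 73, 73, 73, 1].
5 cycles on 293: each ℓ→(−1)^(ℓ−1), product (−1)^288 = +1.
(150|293)_J = +1 (Zolotarev's lemma cross-check).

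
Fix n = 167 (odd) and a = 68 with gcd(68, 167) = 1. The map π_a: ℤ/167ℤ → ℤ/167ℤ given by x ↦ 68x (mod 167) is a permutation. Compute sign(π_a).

Orbit of 144 under x↦68x: [144, 106, 27, 166, 99, 52, 29]… (length divides ord_167(68)).
The orbit structure of x ↦ 68x mod 167: 2 orbits of sizes [166, 1].
sign(π) = (−1)^{n − #cycles} = (−1)^{167−2} = (−1)^165 = -1.

-1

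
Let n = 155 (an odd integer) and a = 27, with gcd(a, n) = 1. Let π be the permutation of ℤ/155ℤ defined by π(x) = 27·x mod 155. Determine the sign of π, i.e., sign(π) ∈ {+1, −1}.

Trace 94: π^k(94) = [94, 58, 16, 122, 39, 123, 66] for k=0..6.
π_27 has 11 disjoint cycles with lengths [20, 20, 20, 20, 20, 20, 10, 10, 10, 4, 1] on {0,…,154}.
sign(π) = (−1)^{n − #cycles} = (−1)^{155−11} = (−1)^144 = +1.

+1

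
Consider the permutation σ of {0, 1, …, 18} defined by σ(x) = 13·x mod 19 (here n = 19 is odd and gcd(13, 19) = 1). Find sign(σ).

Start at x=1: 1 → 13 → 17 → 12 → 4 → 14 → 11 → … (one orbit).
π_13 has 2 disjoint cycles with lengths [18, 1] on {0,…,18}.
n − c = 19 − 2 = 17; sign = (−1)^17 = -1.
Zolotarev: (13|19) = -1, matching the cycle-count sign.

-1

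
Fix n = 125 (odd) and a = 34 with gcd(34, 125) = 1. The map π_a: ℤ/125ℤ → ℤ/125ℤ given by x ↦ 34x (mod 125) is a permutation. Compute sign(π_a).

Orbit of 24 under x↦34x: [24, 66, 119, 46, 64, 51, 109]… (length divides ord_125(34)).
π_34 has 7 disjoint cycles with lengths [50, 50, 10, 10, 2, 2, 1] on {0,…,124}.
sign(π) = (−1)^{n − #cycles} = (−1)^{125−7} = (−1)^118 = +1.

+1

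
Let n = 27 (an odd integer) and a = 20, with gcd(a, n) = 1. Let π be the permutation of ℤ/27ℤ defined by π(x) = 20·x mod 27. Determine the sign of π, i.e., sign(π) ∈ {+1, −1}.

Orbit of 20 under x↦20x: [20, 22, 8, 25, 14, 10, 11]… (length divides ord_27(20)).
Cycle lengths of π_20 on ℤ/27ℤ: [18, 6, 2, 1]; 4 cycles in total.
sign(π) = (−1)^{n − #cycles} = (−1)^{27−4} = (−1)^23 = -1.
Check: (20/27) = -1 by Zolotarev.

-1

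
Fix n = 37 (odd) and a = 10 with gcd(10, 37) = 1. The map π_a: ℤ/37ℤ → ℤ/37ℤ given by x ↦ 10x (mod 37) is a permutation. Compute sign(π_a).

+1

Orbit of 1 under x↦10x: [1, 10, 26]… (length divides ord_37(10)).
Decompose π into cycles: lengths [3, 3, 3, 3, 3, 3, 3, 3, 3, 3, 3, 3, 1] (13 cycles, including the fixed point 0).
With 13 cycles on 37 points, sign = (−1)^{37−13} = +1.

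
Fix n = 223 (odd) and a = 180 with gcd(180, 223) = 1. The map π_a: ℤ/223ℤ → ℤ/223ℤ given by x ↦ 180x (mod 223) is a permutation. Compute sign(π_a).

Orbit of 88 under x↦180x: [88, 7, 145, 9, 59, 139, 44]… (length divides ord_223(180)).
2 cycles of lengths [222, 1].
Σ(ℓ_i−1) = 223−2 = 221; sign = (−1)^221 = -1.
(180|223)_J = -1 (Zolotarev's lemma cross-check).

-1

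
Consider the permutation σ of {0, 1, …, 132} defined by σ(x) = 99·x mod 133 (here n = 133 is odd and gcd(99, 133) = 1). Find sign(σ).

+1

Trace 64: π^k(64) = [64, 85, 36, 106, 120, 43, 1] for k=0..6.
The orbit structure of x ↦ 99x mod 133: 21 orbits of sizes [9, 9, 9, 9, 9, 9, 9, 9, 9, 9, 9, 9, 9, 9, 1, 1, 1, 1, 1, 1, 1].
sign(π) = (−1)^{n − #cycles} = (−1)^{133−21} = (−1)^112 = +1.
Zolotarev: (99|133) = +1, matching the cycle-count sign.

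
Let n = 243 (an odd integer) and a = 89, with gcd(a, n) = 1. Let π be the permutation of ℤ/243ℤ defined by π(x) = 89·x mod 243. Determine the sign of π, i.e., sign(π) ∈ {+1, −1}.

-1

Trace 154: π^k(154) = [154, 98, 217, 116, 118, 53, 100] for k=0..6.
14 cycles of lengths [54, 54, 54, 18, 18, 18, 6, 6, 6, 2, 2, 2, 2, 1].
Σ(ℓ_i−1) = 243−14 = 229; sign = (−1)^229 = -1.
Via Zolotarev, sign(π_{89}) = (89|243) = -1.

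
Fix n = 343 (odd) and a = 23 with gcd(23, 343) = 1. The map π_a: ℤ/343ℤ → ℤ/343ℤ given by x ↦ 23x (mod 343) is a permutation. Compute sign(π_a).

Start at x=163: 163 → 319 → 134 → 338 → 228 → 99 → 219 → … (one orbit).
Decompose π into cycles: lengths [147, 147, 21, 21, 3, 3, 1] (7 cycles, including the fixed point 0).
343 − 7 = 336 transpositions; sign(π) = (−1)^336 = +1.
Check: (23/343) = +1 by Zolotarev.

+1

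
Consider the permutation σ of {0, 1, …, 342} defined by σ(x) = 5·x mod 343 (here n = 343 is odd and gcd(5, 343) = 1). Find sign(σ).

Orbit of 109 under x↦5x: [109, 202, 324, 248, 211, 26, 130]… (length divides ord_343(5)).
Cycle type of π: 294 + 42 + 6 + 1; total 4 cycles.
With 4 cycles on 343 points, sign = (−1)^{343−4} = -1.
Check: (5/343) = -1 by Zolotarev.

-1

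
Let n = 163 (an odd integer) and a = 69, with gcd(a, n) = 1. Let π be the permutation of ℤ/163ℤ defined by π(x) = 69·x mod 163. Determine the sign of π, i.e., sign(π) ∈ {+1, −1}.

+1

Trace 49: π^k(49) = [49, 121, 36, 39, 83, 22, 51] for k=0..6.
Decompose π into cycles: lengths [81, 81, 1] (3 cycles, including the fixed point 0).
With 3 cycles on 163 points, sign = (−1)^{163−3} = +1.
Via Zolotarev, sign(π_{69}) = (69|163) = +1.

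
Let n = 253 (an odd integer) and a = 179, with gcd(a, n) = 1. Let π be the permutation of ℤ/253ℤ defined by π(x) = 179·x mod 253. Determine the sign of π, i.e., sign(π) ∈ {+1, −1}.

+1

Start at x=49: 49 → 169 → 144 → 223 → 196 → 170 → 70 → … (one orbit).
Cycle lengths of π_179 on ℤ/253ℤ: [55, 55, 55, 55, 11, 11, 5, 5, 1]; 9 cycles in total.
253 − 9 = 244 transpositions; sign(π) = (−1)^244 = +1.
Via Zolotarev, sign(π_{179}) = (179|253) = +1.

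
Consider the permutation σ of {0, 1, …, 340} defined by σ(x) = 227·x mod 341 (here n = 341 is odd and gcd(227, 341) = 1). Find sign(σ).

-1

Orbit of 205 under x↦227x: [205, 159, 288, 245, 32, 103, 193]… (length divides ord_341(227)).
π_227 has 14 disjoint cycles with lengths [30, 30, 30, 30, 30, 30, 30, 30, 30, 30, 15, 15, 10, 1] on {0,…,340}.
With 14 cycles on 341 points, sign = (−1)^{341−14} = -1.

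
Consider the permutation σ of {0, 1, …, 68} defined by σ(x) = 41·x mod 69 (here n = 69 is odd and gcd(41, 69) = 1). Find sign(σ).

Trace 4: π^k(4) = [4, 26, 31, 29, 16, 35, 55] for k=0..6.
6 cycles of lengths [22, 22, 11, 11, 2, 1].
6 cycles on 69: each ℓ→(−1)^(ℓ−1), product (−1)^63 = -1.
Via Zolotarev, sign(π_{41}) = (41|69) = -1.

-1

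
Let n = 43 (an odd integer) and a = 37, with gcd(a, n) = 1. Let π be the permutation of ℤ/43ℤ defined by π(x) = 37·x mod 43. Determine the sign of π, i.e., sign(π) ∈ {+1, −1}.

-1

Trace 42: π^k(42) = [42, 6, 7, 1, 37, 36] for k=0..5.
Decompose π into cycles: lengths [6, 6, 6, 6, 6, 6, 6, 1] (8 cycles, including the fixed point 0).
Σ(ℓ_i−1) = 43−8 = 35; sign = (−1)^35 = -1.
Via Zolotarev, sign(π_{37}) = (37|43) = -1.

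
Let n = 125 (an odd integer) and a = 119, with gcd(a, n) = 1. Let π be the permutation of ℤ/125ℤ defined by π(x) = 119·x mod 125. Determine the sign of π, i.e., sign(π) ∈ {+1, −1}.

Trace 26: π^k(26) = [26, 94, 61, 9, 71, 74, 56] for k=0..6.
The orbit structure of x ↦ 119x mod 125: 7 orbits of sizes [50, 50, 10, 10, 2, 2, 1].
125 − 7 = 118 transpositions; sign(π) = (−1)^118 = +1.
(119|125)_J = +1 (Zolotarev's lemma cross-check).

+1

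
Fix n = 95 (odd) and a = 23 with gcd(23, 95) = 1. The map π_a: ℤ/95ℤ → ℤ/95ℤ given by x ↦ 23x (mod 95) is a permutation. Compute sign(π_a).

-1

Start at x=44: 44 → 62 → 1 → 23 → 54 → 7 → 66 → … (one orbit).
Cycle lengths of π_23 on ℤ/95ℤ: [36, 36, 9, 9, 4, 1]; 6 cycles in total.
Σ(ℓ_i−1) = 95−6 = 89; sign = (−1)^89 = -1.
Check: (23/95) = -1 by Zolotarev.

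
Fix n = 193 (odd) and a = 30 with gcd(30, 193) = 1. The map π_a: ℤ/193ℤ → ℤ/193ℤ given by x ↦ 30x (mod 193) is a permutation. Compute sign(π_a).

Orbit of 112 under x↦30x: [112, 79, 54, 76, 157, 78, 24]… (length divides ord_193(30)).
Cycle lengths of π_30 on ℤ/193ℤ: [192, 1]; 2 cycles in total.
With 2 cycles on 193 points, sign = (−1)^{193−2} = -1.
Check: (30/193) = -1 by Zolotarev.

-1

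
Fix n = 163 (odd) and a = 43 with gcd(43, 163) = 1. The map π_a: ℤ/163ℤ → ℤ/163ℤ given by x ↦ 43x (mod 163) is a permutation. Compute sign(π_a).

+1

Trace 40: π^k(40) = [40, 90, 121, 150, 93, 87, 155] for k=0..6.
Cycle lengths of π_43 on ℤ/163ℤ: [81, 81, 1]; 3 cycles in total.
sign(π) = (−1)^{n − #cycles} = (−1)^{163−3} = (−1)^160 = +1.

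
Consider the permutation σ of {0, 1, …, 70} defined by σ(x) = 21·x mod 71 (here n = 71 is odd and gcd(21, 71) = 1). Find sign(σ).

-1

Trace 52: π^k(52) = [52, 27, 70, 50, 56, 40, 59] for k=0..6.
2 cycles of lengths [70, 1].
With 2 cycles on 71 points, sign = (−1)^{71−2} = -1.
(21|71)_J = -1 (Zolotarev's lemma cross-check).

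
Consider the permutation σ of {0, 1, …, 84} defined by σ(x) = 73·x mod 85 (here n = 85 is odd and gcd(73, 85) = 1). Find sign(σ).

Trace 19: π^k(19) = [19, 27, 16, 63, 9, 62, 21] for k=0..6.
Cycle type of π: 16×5 + 4 + 1; total 7 cycles.
85 − 7 = 78 transpositions; sign(π) = (−1)^78 = +1.

+1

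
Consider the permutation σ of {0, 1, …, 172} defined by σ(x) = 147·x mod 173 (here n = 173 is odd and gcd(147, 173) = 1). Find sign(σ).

Start at x=147: 147 → 157 → 70 → 83 → 91 → 56 → 101 → … (one orbit).
Cycle type of π: 172 + 1; total 2 cycles.
sign(π) = (−1)^{n − #cycles} = (−1)^{173−2} = (−1)^171 = -1.

-1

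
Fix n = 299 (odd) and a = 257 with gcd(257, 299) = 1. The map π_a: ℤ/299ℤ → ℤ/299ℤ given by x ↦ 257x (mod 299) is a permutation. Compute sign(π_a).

+1

Start at x=173: 173 → 209 → 192 → 9 → 220 → 29 → 277 → … (one orbit).
Decompose π into cycles: lengths [66, 66, 66, 66, 11, 11, 6, 6, 1] (9 cycles, including the fixed point 0).
sign(π) = (−1)^{n − #cycles} = (−1)^{299−9} = (−1)^290 = +1.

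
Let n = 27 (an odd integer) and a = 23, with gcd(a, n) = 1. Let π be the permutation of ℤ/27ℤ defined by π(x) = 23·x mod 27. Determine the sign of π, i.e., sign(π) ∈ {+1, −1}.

-1

Start at x=26: 26 → 4 → 11 → 10 → 14 → 25 → 8 → … (one orbit).
The orbit structure of x ↦ 23x mod 27: 4 orbits of sizes [18, 6, 2, 1].
n − c = 27 − 4 = 23; sign = (−1)^23 = -1.
The Jacobi symbol (23|27) = -1 (Zolotarev) agrees.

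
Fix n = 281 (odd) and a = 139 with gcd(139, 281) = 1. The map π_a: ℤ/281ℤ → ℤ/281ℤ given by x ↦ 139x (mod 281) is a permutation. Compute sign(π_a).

Orbit of 135 under x↦139x: [135, 219, 93, 1, 139, 213, 102]… (length divides ord_281(139)).
Cycle type of π: 40×7 + 1; total 8 cycles.
With 8 cycles on 281 points, sign = (−1)^{281−8} = -1.

-1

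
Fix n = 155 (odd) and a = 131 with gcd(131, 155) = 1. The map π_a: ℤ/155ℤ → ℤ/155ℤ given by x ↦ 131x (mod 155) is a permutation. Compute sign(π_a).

+1

Orbit of 16 under x↦131x: [16, 81, 71, 1, 131, 111, 126]… (length divides ord_155(131)).
π_131 has 15 disjoint cycles with lengths [15, 15, 15, 15, 15, 15, 15, 15, 15, 15, 1, 1, 1, 1, 1] on {0,…,154}.
sign(π) = (−1)^{n − #cycles} = (−1)^{155−15} = (−1)^140 = +1.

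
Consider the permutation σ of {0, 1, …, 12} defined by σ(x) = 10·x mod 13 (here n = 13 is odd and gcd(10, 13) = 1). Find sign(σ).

+1

Orbit of 4 under x↦10x: [4, 1, 10, 9, 12, 3]… (length divides ord_13(10)).
Cycle lengths of π_10 on ℤ/13ℤ: [6, 6, 1]; 3 cycles in total.
With 3 cycles on 13 points, sign = (−1)^{13−3} = +1.
Via Zolotarev, sign(π_{10}) = (10|13) = +1.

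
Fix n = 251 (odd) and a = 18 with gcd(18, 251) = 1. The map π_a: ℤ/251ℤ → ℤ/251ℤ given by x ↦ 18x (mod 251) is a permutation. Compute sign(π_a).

Trace 137: π^k(137) = [137, 207, 212, 51, 165, 209, 248] for k=0..6.
The orbit structure of x ↦ 18x mod 251: 2 orbits of sizes [250, 1].
2 cycles on 251: each ℓ→(−1)^(ℓ−1), product (−1)^249 = -1.

-1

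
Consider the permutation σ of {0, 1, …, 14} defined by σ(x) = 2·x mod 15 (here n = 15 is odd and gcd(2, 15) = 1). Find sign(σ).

Orbit of 4 under x↦2x: [4, 8, 1, 2]… (length divides ord_15(2)).
Cycle lengths of π_2 on ℤ/15ℤ: [4, 4, 4, 2, 1]; 5 cycles in total.
With 5 cycles on 15 points, sign = (−1)^{15−5} = +1.
(2|15)_J = +1 (Zolotarev's lemma cross-check).

+1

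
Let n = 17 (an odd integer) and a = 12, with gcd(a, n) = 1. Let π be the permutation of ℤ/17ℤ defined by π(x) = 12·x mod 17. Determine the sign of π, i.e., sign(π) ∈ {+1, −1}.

Start at x=7: 7 → 16 → 5 → 9 → 6 → 4 → 14 → … (one orbit).
π_12 has 2 disjoint cycles with lengths [16, 1] on {0,…,16}.
Σ(ℓ_i−1) = 17−2 = 15; sign = (−1)^15 = -1.
Check: (12/17) = -1 by Zolotarev.

-1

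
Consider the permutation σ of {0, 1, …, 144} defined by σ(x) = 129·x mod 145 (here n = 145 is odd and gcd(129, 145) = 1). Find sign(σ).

+1

Start at x=81: 81 → 9 → 1 → 129 → 111 → 109 → 141 → … (one orbit).
13 cycles of lengths [14, 14, 14, 14, 14, 14, 14, 14, 14, 14, 2, 2, 1].
13 cycles on 145: each ℓ→(−1)^(ℓ−1), product (−1)^132 = +1.
Zolotarev: (129|145) = +1, matching the cycle-count sign.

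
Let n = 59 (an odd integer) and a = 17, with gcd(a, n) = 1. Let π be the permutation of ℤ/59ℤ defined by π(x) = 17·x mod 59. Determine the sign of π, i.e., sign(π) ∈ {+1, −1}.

Start at x=28: 28 → 4 → 9 → 35 → 5 → 26 → 29 → … (one orbit).
Cycle lengths of π_17 on ℤ/59ℤ: [29, 29, 1]; 3 cycles in total.
Σ(ℓ_i−1) = 59−3 = 56; sign = (−1)^56 = +1.

+1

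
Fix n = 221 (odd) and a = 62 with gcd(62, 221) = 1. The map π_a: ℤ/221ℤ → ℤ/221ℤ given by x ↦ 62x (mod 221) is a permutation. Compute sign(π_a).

-1

Start at x=129: 129 → 42 → 173 → 118 → 23 → 100 → 12 → … (one orbit).
Decompose π into cycles: lengths [48, 48, 48, 48, 16, 6, 6, 1] (8 cycles, including the fixed point 0).
221 − 8 = 213 transpositions; sign(π) = (−1)^213 = -1.
Via Zolotarev, sign(π_{62}) = (62|221) = -1.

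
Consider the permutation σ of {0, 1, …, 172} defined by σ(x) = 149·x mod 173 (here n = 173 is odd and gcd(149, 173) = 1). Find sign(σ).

+1

Orbit of 132 under x↦149x: [132, 119, 85, 36, 1, 149, 57]… (length divides ord_173(149)).
Decompose π into cycles: lengths [43, 43, 43, 43, 1] (5 cycles, including the fixed point 0).
n − c = 173 − 5 = 168; sign = (−1)^168 = +1.
Via Zolotarev, sign(π_{149}) = (149|173) = +1.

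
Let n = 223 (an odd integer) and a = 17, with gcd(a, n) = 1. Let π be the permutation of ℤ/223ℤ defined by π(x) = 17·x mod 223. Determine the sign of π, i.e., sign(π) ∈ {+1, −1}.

+1

Start at x=115: 115 → 171 → 8 → 136 → 82 → 56 → 60 → … (one orbit).
Cycle lengths of π_17 on ℤ/223ℤ: [37, 37, 37, 37, 37, 37, 1]; 7 cycles in total.
7 cycles on 223: each ℓ→(−1)^(ℓ−1), product (−1)^216 = +1.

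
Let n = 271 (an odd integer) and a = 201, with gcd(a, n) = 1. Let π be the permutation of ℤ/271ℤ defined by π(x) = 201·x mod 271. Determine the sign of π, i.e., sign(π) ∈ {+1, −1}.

-1

Orbit of 263 under x↦201x: [263, 18, 95, 125, 193, 40, 181]… (length divides ord_271(201)).
π_201 has 2 disjoint cycles with lengths [270, 1] on {0,…,270}.
2 cycles on 271: each ℓ→(−1)^(ℓ−1), product (−1)^269 = -1.
Zolotarev: (201|271) = -1, matching the cycle-count sign.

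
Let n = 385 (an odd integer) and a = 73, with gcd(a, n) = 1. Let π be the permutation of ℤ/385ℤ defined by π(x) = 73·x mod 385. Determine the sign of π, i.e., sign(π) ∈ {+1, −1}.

-1

Orbit of 81 under x↦73x: [81, 138, 64, 52, 331, 293, 214]… (length divides ord_385(73)).
14 cycles of lengths [60, 60, 60, 60, 30, 30, 20, 20, 12, 12, 10, 6, 4, 1].
With 14 cycles on 385 points, sign = (−1)^{385−14} = -1.
Check: (73/385) = -1 by Zolotarev.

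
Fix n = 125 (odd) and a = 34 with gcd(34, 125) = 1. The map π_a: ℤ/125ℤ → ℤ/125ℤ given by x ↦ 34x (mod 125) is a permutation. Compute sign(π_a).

Orbit of 31 under x↦34x: [31, 54, 86, 49, 41, 19, 21]… (length divides ord_125(34)).
π_34 has 7 disjoint cycles with lengths [50, 50, 10, 10, 2, 2, 1] on {0,…,124}.
7 cycles on 125: each ℓ→(−1)^(ℓ−1), product (−1)^118 = +1.
(34|125)_J = +1 (Zolotarev's lemma cross-check).

+1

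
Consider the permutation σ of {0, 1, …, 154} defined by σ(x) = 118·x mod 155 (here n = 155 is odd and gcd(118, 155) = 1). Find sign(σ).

Orbit of 36 under x↦118x: [36, 63, 149, 67, 1, 118, 129]… (length divides ord_155(118)).
Cycle lengths of π_118 on ℤ/155ℤ: [12, 12, 12, 12, 12, 12, 12, 12, 12, 12, 4, 3, 3, 3, 3, 3, 3, 3, 3, 3, 3, 1]; 22 cycles in total.
Σ(ℓ_i−1) = 155−22 = 133; sign = (−1)^133 = -1.

-1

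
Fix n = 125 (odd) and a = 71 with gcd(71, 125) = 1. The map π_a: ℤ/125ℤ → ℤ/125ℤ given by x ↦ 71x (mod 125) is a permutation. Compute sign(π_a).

+1

Start at x=96: 96 → 66 → 61 → 81 → 1 → 71 → 41 → … (one orbit).
13 cycles of lengths [25, 25, 25, 25, 5, 5, 5, 5, 1, 1, 1, 1, 1].
sign(π) = (−1)^{n − #cycles} = (−1)^{125−13} = (−1)^112 = +1.
Zolotarev: (71|125) = +1, matching the cycle-count sign.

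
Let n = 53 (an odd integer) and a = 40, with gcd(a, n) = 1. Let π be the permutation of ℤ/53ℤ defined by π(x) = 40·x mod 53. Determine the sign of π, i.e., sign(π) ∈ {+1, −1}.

Trace 49: π^k(49) = [49, 52, 13, 43, 24, 6, 28] for k=0..6.
The orbit structure of x ↦ 40x mod 53: 3 orbits of sizes [26, 26, 1].
sign(π) = (−1)^{n − #cycles} = (−1)^{53−3} = (−1)^50 = +1.

+1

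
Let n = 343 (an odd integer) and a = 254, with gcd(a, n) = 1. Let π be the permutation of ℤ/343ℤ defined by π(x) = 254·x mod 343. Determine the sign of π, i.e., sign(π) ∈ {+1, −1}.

+1

Start at x=233: 233 → 186 → 253 → 121 → 207 → 99 → 107 → … (one orbit).
π_254 has 7 disjoint cycles with lengths [147, 147, 21, 21, 3, 3, 1] on {0,…,342}.
With 7 cycles on 343 points, sign = (−1)^{343−7} = +1.
Via Zolotarev, sign(π_{254}) = (254|343) = +1.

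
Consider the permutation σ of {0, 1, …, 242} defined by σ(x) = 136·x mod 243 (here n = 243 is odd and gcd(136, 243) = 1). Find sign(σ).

Start at x=136: 136 → 28 → 163 → 55 → 190 → 82 → 217 → … (one orbit).
Decompose π into cycles: lengths [9, 9, 9, 9, 9, 9, 9, 9, 9, 9, 9, 9, 9, 9, 9, 9, 9, 9, 3, 3, 3, 3, 3, 3, 3, 3, 3, 3, 3, 3, 3, 3, 3, 3, 3, 3, 1, 1, 1, 1, 1, 1, 1, 1, 1, 1, 1, 1, 1, 1, 1, 1, 1, 1, 1, 1, 1, 1, 1, 1, 1, 1, 1] (63 cycles, including the fixed point 0).
Σ(ℓ_i−1) = 243−63 = 180; sign = (−1)^180 = +1.
Check: (136/243) = +1 by Zolotarev.

+1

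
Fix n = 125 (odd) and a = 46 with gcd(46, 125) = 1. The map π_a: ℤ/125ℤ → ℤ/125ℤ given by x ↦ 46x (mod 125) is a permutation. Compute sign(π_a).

+1

Trace 106: π^k(106) = [106, 1, 46, 116, 86, 81, 101] for k=0..6.
π_46 has 13 disjoint cycles with lengths [25, 25, 25, 25, 5, 5, 5, 5, 1, 1, 1, 1, 1] on {0,…,124}.
Σ(ℓ_i−1) = 125−13 = 112; sign = (−1)^112 = +1.
The Jacobi symbol (46|125) = +1 (Zolotarev) agrees.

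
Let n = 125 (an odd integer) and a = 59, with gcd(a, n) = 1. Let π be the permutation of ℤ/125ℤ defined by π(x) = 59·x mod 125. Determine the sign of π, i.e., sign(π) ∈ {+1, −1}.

Start at x=109: 109 → 56 → 54 → 61 → 99 → 91 → 119 → … (one orbit).
Cycle type of π: 50×2 + 10×2 + 2×2 + 1; total 7 cycles.
n − c = 125 − 7 = 118; sign = (−1)^118 = +1.

+1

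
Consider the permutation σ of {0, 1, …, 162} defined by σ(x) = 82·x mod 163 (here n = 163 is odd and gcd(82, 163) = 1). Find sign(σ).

Start at x=62: 62 → 31 → 97 → 130 → 65 → 114 → 57 → … (one orbit).
Cycle type of π: 162 + 1; total 2 cycles.
163 − 2 = 161 transpositions; sign(π) = (−1)^161 = -1.
Via Zolotarev, sign(π_{82}) = (82|163) = -1.

-1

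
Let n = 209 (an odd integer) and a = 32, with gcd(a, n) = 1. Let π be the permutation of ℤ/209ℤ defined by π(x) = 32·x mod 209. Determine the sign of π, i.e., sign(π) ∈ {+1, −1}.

Trace 10: π^k(10) = [10, 111, 208, 177, 21, 45, 186] for k=0..6.
Cycle lengths of π_32 on ℤ/209ℤ: [18, 18, 18, 18, 18, 18, 18, 18, 18, 18, 18, 2, 2, 2, 2, 2, 1]; 17 cycles in total.
sign(π) = (−1)^{n − #cycles} = (−1)^{209−17} = (−1)^192 = +1.

+1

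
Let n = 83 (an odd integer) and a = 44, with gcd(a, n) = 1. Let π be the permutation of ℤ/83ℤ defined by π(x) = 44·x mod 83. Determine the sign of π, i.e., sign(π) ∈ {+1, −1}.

Start at x=11: 11 → 69 → 48 → 37 → 51 → 3 → 49 → … (one orbit).
Decompose π into cycles: lengths [41, 41, 1] (3 cycles, including the fixed point 0).
With 3 cycles on 83 points, sign = (−1)^{83−3} = +1.

+1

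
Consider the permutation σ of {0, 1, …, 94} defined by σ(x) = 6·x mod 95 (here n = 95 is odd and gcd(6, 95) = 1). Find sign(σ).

+1

Start at x=16: 16 → 1 → 6 → 36 → 26 → 61 → 81 → … (one orbit).
15 cycles of lengths [9, 9, 9, 9, 9, 9, 9, 9, 9, 9, 1, 1, 1, 1, 1].
15 cycles on 95: each ℓ→(−1)^(ℓ−1), product (−1)^80 = +1.
Zolotarev: (6|95) = +1, matching the cycle-count sign.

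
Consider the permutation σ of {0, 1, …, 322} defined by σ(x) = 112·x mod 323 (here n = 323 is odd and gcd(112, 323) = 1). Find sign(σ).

Orbit of 150 under x↦112x: [150, 4, 125, 111, 158, 254, 24]… (length divides ord_323(112)).
Cycle lengths of π_112 on ℤ/323ℤ: [144, 144, 16, 9, 9, 1]; 6 cycles in total.
sign(π) = (−1)^{n − #cycles} = (−1)^{323−6} = (−1)^317 = -1.
The Jacobi symbol (112|323) = -1 (Zolotarev) agrees.

-1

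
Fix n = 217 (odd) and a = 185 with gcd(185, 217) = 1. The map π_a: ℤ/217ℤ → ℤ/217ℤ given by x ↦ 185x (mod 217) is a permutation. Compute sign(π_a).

+1

Trace 216: π^k(216) = [216, 32, 61, 1, 185, 156] for k=0..5.
Cycle type of π: 6×31 + 2×15 + 1; total 47 cycles.
With 47 cycles on 217 points, sign = (−1)^{217−47} = +1.
Zolotarev: (185|217) = +1, matching the cycle-count sign.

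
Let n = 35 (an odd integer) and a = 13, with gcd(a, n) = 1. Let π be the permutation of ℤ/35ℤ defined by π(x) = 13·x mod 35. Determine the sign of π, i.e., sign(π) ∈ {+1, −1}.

Trace 29: π^k(29) = [29, 27, 1, 13] for k=0..3.
The orbit structure of x ↦ 13x mod 35: 11 orbits of sizes [4, 4, 4, 4, 4, 4, 4, 2, 2, 2, 1].
With 11 cycles on 35 points, sign = (−1)^{35−11} = +1.

+1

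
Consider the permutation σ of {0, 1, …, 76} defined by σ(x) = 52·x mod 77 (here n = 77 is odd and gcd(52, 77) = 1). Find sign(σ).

+1

Start at x=9: 9 → 6 → 4 → 54 → 36 → 24 → 16 → … (one orbit).
Cycle lengths of π_52 on ℤ/77ℤ: [30, 30, 10, 6, 1]; 5 cycles in total.
Σ(ℓ_i−1) = 77−5 = 72; sign = (−1)^72 = +1.
Zolotarev: (52|77) = +1, matching the cycle-count sign.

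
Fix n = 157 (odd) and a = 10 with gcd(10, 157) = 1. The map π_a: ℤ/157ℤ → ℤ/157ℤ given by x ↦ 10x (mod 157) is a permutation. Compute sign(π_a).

Orbit of 51 under x↦10x: [51, 39, 76, 132, 64, 12, 120]… (length divides ord_157(10)).
Cycle lengths of π_10 on ℤ/157ℤ: [78, 78, 1]; 3 cycles in total.
157 − 3 = 154 transpositions; sign(π) = (−1)^154 = +1.
(10|157)_J = +1 (Zolotarev's lemma cross-check).

+1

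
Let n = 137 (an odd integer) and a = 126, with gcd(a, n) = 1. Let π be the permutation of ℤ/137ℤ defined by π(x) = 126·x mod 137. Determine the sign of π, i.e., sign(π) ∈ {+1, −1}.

Start at x=122: 122 → 28 → 103 → 100 → 133 → 44 → 64 → … (one orbit).
Cycle lengths of π_126 on ℤ/137ℤ: [68, 68, 1]; 3 cycles in total.
3 cycles on 137: each ℓ→(−1)^(ℓ−1), product (−1)^134 = +1.

+1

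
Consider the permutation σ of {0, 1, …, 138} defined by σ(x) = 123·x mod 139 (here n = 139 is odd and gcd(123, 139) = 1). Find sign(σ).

Start at x=89: 89 → 105 → 127 → 53 → 125 → 85 → 30 → … (one orbit).
Cycle lengths of π_123 on ℤ/139ℤ: [138, 1]; 2 cycles in total.
n − c = 139 − 2 = 137; sign = (−1)^137 = -1.
Via Zolotarev, sign(π_{123}) = (123|139) = -1.

-1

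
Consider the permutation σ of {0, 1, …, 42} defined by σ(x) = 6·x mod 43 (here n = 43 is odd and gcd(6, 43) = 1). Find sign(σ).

+1

Start at x=1: 1 → 6 → 36 → 1 (one orbit).
π_6 has 15 disjoint cycles with lengths [3, 3, 3, 3, 3, 3, 3, 3, 3, 3, 3, 3, 3, 3, 1] on {0,…,42}.
43 − 15 = 28 transpositions; sign(π) = (−1)^28 = +1.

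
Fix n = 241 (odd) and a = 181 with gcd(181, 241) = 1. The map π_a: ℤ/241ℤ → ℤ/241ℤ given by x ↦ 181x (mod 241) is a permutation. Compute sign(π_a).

+1

Orbit of 237 under x↦181x: [237, 240, 60, 15, 64, 16, 4]… (length divides ord_241(181)).
π_181 has 21 disjoint cycles with lengths [12, 12, 12, 12, 12, 12, 12, 12, 12, 12, 12, 12, 12, 12, 12, 12, 12, 12, 12, 12, 1] on {0,…,240}.
n − c = 241 − 21 = 220; sign = (−1)^220 = +1.
(181|241)_J = +1 (Zolotarev's lemma cross-check).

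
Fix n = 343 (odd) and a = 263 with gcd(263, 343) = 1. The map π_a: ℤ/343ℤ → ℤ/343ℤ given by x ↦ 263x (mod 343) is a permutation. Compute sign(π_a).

Trace 263: π^k(263) = [263, 226, 99, 312, 79, 197, 18] for k=0..6.
Decompose π into cycles: lengths [21, 21, 21, 21, 21, 21, 21, 21, 21, 21, 21, 21, 21, 21, 3, 3, 3, 3, 3, 3, 3, 3, 3, 3, 3, 3, 3, 3, 3, 3, 1] (31 cycles, including the fixed point 0).
Σ(ℓ_i−1) = 343−31 = 312; sign = (−1)^312 = +1.

+1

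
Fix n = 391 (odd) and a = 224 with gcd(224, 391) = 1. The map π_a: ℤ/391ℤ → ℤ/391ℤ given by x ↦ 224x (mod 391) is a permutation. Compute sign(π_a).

+1

Trace 257: π^k(257) = [257, 91, 52, 309, 9, 61, 370] for k=0..6.
Decompose π into cycles: lengths [176, 176, 22, 16, 1] (5 cycles, including the fixed point 0).
Σ(ℓ_i−1) = 391−5 = 386; sign = (−1)^386 = +1.
Via Zolotarev, sign(π_{224}) = (224|391) = +1.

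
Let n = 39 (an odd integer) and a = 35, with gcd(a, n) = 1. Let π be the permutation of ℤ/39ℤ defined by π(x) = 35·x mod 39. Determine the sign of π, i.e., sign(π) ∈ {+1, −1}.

-1

Orbit of 1 under x↦35x: [1, 35, 16, 14, 22, 29]… (length divides ord_39(35)).
π_35 has 10 disjoint cycles with lengths [6, 6, 6, 6, 3, 3, 3, 3, 2, 1] on {0,…,38}.
With 10 cycles on 39 points, sign = (−1)^{39−10} = -1.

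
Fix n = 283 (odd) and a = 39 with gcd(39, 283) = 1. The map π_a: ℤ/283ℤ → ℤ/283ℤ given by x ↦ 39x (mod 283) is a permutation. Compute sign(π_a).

-1

Orbit of 175 under x↦39x: [175, 33, 155, 102, 16, 58, 281]… (length divides ord_283(39)).
Decompose π into cycles: lengths [94, 94, 94, 1] (4 cycles, including the fixed point 0).
283 − 4 = 279 transpositions; sign(π) = (−1)^279 = -1.
Check: (39/283) = -1 by Zolotarev.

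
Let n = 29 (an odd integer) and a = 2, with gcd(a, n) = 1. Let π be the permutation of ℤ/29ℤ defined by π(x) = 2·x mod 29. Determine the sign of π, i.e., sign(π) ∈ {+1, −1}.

-1

Orbit of 24 under x↦2x: [24, 19, 9, 18, 7, 14, 28]… (length divides ord_29(2)).
2 cycles of lengths [28, 1].
Σ(ℓ_i−1) = 29−2 = 27; sign = (−1)^27 = -1.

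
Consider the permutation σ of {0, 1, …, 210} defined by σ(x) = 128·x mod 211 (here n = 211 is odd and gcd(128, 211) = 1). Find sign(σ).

Start at x=128: 128 → 137 → 23 → 201 → 197 → 107 → 192 → … (one orbit).
Decompose π into cycles: lengths [30, 30, 30, 30, 30, 30, 30, 1] (8 cycles, including the fixed point 0).
n − c = 211 − 8 = 203; sign = (−1)^203 = -1.

-1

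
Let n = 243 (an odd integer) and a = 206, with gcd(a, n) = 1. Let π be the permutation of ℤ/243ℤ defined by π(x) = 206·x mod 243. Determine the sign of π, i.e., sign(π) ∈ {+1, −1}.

-1

Start at x=118: 118 → 8 → 190 → 17 → 100 → 188 → 91 → … (one orbit).
14 cycles of lengths [54, 54, 54, 18, 18, 18, 6, 6, 6, 2, 2, 2, 2, 1].
243 − 14 = 229 transpositions; sign(π) = (−1)^229 = -1.
Via Zolotarev, sign(π_{206}) = (206|243) = -1.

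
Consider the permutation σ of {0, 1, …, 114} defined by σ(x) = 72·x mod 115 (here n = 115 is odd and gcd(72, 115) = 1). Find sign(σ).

Start at x=87: 87 → 54 → 93 → 26 → 32 → 4 → 58 → … (one orbit).
Decompose π into cycles: lengths [44, 44, 11, 11, 4, 1] (6 cycles, including the fixed point 0).
sign(π) = (−1)^{n − #cycles} = (−1)^{115−6} = (−1)^109 = -1.
Via Zolotarev, sign(π_{72}) = (72|115) = -1.

-1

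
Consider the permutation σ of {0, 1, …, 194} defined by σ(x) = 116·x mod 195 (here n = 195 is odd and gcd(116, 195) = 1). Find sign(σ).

-1

Start at x=1: 1 → 116 → 1 (one orbit).
Decompose π into cycles: lengths [2, 2, 2, 2, 2, 2, 2, 2, 2, 2, 2, 2, 2, 2, 2, 2, 2, 2, 2, 2, 2, 2, 2, 2, 2, 2, 2, 2, 2, 2, 2, 2, 2, 2, 2, 2, 2, 2, 2, 2, 2, 2, 2, 2, 2, 2, 2, 2, 2, 2, 2, 2, 2, 2, 2, 2, 2, 2, 2, 2, 2, 2, 2, 2, 2, 2, 2, 2, 2, 2, 2, 2, 2, 2, 2, 2, 2, 2, 2, 2, 2, 2, 2, 2, 2, 2, 2, 2, 2, 2, 2, 2, 2, 2, 2, 1, 1, 1, 1, 1] (100 cycles, including the fixed point 0).
100 cycles on 195: each ℓ→(−1)^(ℓ−1), product (−1)^95 = -1.
(116|195)_J = -1 (Zolotarev's lemma cross-check).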